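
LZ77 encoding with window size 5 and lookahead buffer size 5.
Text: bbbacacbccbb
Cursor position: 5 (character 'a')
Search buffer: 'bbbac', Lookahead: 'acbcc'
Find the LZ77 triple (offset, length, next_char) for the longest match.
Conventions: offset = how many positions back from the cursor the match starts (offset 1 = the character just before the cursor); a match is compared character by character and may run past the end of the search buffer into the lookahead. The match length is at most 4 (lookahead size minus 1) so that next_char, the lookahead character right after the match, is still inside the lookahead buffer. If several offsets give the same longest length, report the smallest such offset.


Try each offset into the search buffer:
  offset=1 (pos 4, char 'c'): match length 0
  offset=2 (pos 3, char 'a'): match length 2
  offset=3 (pos 2, char 'b'): match length 0
  offset=4 (pos 1, char 'b'): match length 0
  offset=5 (pos 0, char 'b'): match length 0
Longest match has length 2 at offset 2.
next_char = character at position 5 + 2 = 7 -> 'b'

Best match: offset=2, length=2 (matching 'ac' starting at position 3)
LZ77 triple: (2, 2, 'b')


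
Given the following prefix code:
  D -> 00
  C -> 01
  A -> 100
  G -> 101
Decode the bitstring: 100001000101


Decoding step by step:
Bits 100 -> A
Bits 00 -> D
Bits 100 -> A
Bits 01 -> C
Bits 01 -> C


Decoded message: ADACC


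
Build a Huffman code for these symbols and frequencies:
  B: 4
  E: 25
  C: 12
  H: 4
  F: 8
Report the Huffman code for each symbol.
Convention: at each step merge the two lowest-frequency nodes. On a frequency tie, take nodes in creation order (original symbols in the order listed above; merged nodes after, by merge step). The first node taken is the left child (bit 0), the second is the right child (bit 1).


Huffman tree construction:
Step 1: Merge B(4) + H(4) = 8
Step 2: Merge F(8) + (B+H)(8) = 16
Step 3: Merge C(12) + (F+(B+H))(16) = 28
Step 4: Merge E(25) + (C+(F+(B+H)))(28) = 53
Read each symbol's code off the tree from the root (left child = 0, right child = 1).

Codes:
  B: 1110 (length 4)
  E: 0 (length 1)
  C: 10 (length 2)
  H: 1111 (length 4)
  F: 110 (length 3)
Average code length: 105/53 = 1.9811 bits/symbol


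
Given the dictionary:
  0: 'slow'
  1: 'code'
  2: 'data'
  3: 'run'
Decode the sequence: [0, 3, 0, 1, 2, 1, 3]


Look up each index in the dictionary:
  0 -> 'slow'
  3 -> 'run'
  0 -> 'slow'
  1 -> 'code'
  2 -> 'data'
  1 -> 'code'
  3 -> 'run'

Decoded: "slow run slow code data code run"


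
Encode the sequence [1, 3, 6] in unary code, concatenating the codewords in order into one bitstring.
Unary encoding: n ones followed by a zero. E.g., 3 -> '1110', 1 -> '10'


Encode each number as n ones followed by a terminating 0:
  1 -> 10 (2 bits)
  3 -> 1110 (4 bits)
  6 -> 1111110 (7 bits)
Total length = 2 + 4 + 7 = 13 bits.

Unary([1, 3, 6]) = 1011101111110 (13 bits)


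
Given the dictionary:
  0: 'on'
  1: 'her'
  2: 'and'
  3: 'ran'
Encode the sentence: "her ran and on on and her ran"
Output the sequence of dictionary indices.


Look up each word in the dictionary:
  'her' -> 1
  'ran' -> 3
  'and' -> 2
  'on' -> 0
  'on' -> 0
  'and' -> 2
  'her' -> 1
  'ran' -> 3

Encoded: [1, 3, 2, 0, 0, 2, 1, 3]


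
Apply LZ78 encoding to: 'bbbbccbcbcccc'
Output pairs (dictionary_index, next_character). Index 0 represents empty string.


LZ78 encoding steps:
Dictionary: {0: ''}
Step 1: w='' (idx 0), next='b' -> output (0, 'b'), add 'b' as idx 1
Step 2: w='b' (idx 1), next='b' -> output (1, 'b'), add 'bb' as idx 2
Step 3: w='b' (idx 1), next='c' -> output (1, 'c'), add 'bc' as idx 3
Step 4: w='' (idx 0), next='c' -> output (0, 'c'), add 'c' as idx 4
Step 5: w='bc' (idx 3), next='b' -> output (3, 'b'), add 'bcb' as idx 5
Step 6: w='c' (idx 4), next='c' -> output (4, 'c'), add 'cc' as idx 6
Step 7: w='cc' (idx 6), end of input -> output (6, '')


Encoded: [(0, 'b'), (1, 'b'), (1, 'c'), (0, 'c'), (3, 'b'), (4, 'c'), (6, '')]


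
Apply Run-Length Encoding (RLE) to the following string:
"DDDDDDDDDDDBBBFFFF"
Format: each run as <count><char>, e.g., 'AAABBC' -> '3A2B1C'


Scanning runs left to right:
  i=0: run of 'D' x 11 -> '11D'
  i=11: run of 'B' x 3 -> '3B'
  i=14: run of 'F' x 4 -> '4F'

RLE = 11D3B4F


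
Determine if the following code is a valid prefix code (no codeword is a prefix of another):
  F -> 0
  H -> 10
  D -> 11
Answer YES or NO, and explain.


Checking each pair (does one codeword prefix another?):
  F='0' vs H='10': no prefix
  F='0' vs D='11': no prefix
  H='10' vs F='0': no prefix
  H='10' vs D='11': no prefix
  D='11' vs F='0': no prefix
  D='11' vs H='10': no prefix
No violation found over all pairs.

YES -- this is a valid prefix code. No codeword is a prefix of any other codeword.


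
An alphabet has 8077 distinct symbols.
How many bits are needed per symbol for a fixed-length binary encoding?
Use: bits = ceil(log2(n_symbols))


log2(8077) = 12.9796
Bracket: 2^12 = 4096 < 8077 <= 2^13 = 8192
So ceil(log2(8077)) = 13

bits = ceil(log2(8077)) = ceil(12.9796) = 13 bits


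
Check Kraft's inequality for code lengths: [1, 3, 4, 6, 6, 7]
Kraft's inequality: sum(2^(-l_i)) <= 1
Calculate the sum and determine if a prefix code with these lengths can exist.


Sum = 2^(-1) + 2^(-3) + 2^(-4) + 2^(-6) + 2^(-6) + 2^(-7)
    = 0.5 + 0.125 + 0.0625 + 0.015625 + 0.015625 + 0.0078125
    = 93/128 = 0.7265625
Since 0.7265625 <= 1, Kraft's inequality IS satisfied.
A prefix code with these lengths CAN exist.

Kraft sum = 0.7265625. Satisfied.


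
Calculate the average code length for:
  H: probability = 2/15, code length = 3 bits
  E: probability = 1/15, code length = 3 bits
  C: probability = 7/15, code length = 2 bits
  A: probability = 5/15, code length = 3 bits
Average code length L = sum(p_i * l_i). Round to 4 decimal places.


Weighted contributions p_i * l_i:
  H: (2/15) * 3 = 6/15
  E: (1/15) * 3 = 3/15
  C: (7/15) * 2 = 14/15
  A: (5/15) * 3 = 15/15
Sum = (6 + 3 + 14 + 15)/15 = 38/15

L = 38/15 = 2.5333 bits/symbol


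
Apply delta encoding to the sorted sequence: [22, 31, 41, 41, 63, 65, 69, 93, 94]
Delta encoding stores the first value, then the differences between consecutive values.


First value: 22
Deltas:
  31 - 22 = 9
  41 - 31 = 10
  41 - 41 = 0
  63 - 41 = 22
  65 - 63 = 2
  69 - 65 = 4
  93 - 69 = 24
  94 - 93 = 1


Delta encoded: [22, 9, 10, 0, 22, 2, 4, 24, 1]


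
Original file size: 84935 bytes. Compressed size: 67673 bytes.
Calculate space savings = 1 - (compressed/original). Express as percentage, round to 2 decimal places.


ratio = compressed/original = 67673/84935 = 0.796762
savings = 1 - ratio = 1 - 0.796762 = 0.203238
as a percentage: 0.203238 * 100 = 20.32%

Space savings = 1 - 67673/84935 = 20.32%


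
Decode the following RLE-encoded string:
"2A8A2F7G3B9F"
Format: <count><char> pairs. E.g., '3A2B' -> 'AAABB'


Expanding each <count><char> pair:
  2A -> 'AA'
  8A -> 'AAAAAAAA'
  2F -> 'FF'
  7G -> 'GGGGGGG'
  3B -> 'BBB'
  9F -> 'FFFFFFFFF'

Decoded = AAAAAAAAAAFFGGGGGGGBBBFFFFFFFFF


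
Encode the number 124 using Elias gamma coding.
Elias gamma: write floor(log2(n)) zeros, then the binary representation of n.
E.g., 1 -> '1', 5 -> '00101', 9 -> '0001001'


num_bits = floor(log2(124)) + 1 = 7
leading_zeros = num_bits - 1 = 6
binary(124) = 1111100

Elias gamma(124) = '000000' + '1111100' = 0000001111100 (13 bits)


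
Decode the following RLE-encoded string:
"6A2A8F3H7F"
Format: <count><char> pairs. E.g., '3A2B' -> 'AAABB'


Expanding each <count><char> pair:
  6A -> 'AAAAAA'
  2A -> 'AA'
  8F -> 'FFFFFFFF'
  3H -> 'HHH'
  7F -> 'FFFFFFF'

Decoded = AAAAAAAAFFFFFFFFHHHFFFFFFF


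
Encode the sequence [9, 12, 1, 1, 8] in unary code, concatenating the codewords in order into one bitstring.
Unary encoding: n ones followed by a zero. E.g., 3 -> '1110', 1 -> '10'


Encode each number as n ones followed by a terminating 0:
  9 -> 1111111110 (10 bits)
  12 -> 1111111111110 (13 bits)
  1 -> 10 (2 bits)
  1 -> 10 (2 bits)
  8 -> 111111110 (9 bits)
Total length = 10 + 13 + 2 + 2 + 9 = 36 bits.

Unary([9, 12, 1, 1, 8]) = 111111111011111111111101010111111110 (36 bits)


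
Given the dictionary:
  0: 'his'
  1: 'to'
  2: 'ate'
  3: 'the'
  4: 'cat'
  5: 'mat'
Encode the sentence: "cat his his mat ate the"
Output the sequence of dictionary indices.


Look up each word in the dictionary:
  'cat' -> 4
  'his' -> 0
  'his' -> 0
  'mat' -> 5
  'ate' -> 2
  'the' -> 3

Encoded: [4, 0, 0, 5, 2, 3]


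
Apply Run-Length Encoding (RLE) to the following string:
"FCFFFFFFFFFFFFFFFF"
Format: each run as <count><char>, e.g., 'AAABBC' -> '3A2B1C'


Scanning runs left to right:
  i=0: run of 'F' x 1 -> '1F'
  i=1: run of 'C' x 1 -> '1C'
  i=2: run of 'F' x 16 -> '16F'

RLE = 1F1C16F


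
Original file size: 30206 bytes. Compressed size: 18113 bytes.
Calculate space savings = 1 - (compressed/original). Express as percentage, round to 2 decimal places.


ratio = compressed/original = 18113/30206 = 0.599649
savings = 1 - ratio = 1 - 0.599649 = 0.400351
as a percentage: 0.400351 * 100 = 40.04%

Space savings = 1 - 18113/30206 = 40.04%


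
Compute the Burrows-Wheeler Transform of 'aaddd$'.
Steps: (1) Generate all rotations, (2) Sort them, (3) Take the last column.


Rotations (sorted):
  0: $aaddd -> last char: d
  1: aaddd$ -> last char: $
  2: addd$a -> last char: a
  3: d$aadd -> last char: d
  4: dd$aad -> last char: d
  5: ddd$aa -> last char: a


BWT = d$adda


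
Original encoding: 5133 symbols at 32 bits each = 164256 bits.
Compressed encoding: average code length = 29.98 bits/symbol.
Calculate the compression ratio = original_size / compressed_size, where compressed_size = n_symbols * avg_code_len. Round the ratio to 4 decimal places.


original_size = n_symbols * orig_bits = 5133 * 32 = 164256 bits
compressed_size = n_symbols * avg_code_len = 5133 * 29.98 = 153887.34 bits
ratio = original_size / compressed_size = 164256 / 153887.34 = 1.0674

Compression ratio = 1.0674


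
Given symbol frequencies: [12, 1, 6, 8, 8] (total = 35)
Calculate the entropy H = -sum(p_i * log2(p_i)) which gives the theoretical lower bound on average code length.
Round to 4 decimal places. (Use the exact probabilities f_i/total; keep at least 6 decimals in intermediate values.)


Per-symbol terms -p_i * log2(p_i) with p_i = f_i/35:
  p = 12/35 = 0.342857: log2(p) = -1.544321, -p*log2(p) = 0.529481
  p = 1/35 = 0.028571: log2(p) = -5.129283, -p*log2(p) = 0.146551
  p = 6/35 = 0.171429: log2(p) = -2.544321, -p*log2(p) = 0.436169
  p = 8/35 = 0.228571: log2(p) = -2.129283, -p*log2(p) = 0.486693
  p = 8/35 = 0.228571: log2(p) = -2.129283, -p*log2(p) = 0.486693
H = 0.529481 + 0.146551 + 0.436169 + 0.486693 + 0.486693 = 2.085587

H = 2.0856 bits/symbol


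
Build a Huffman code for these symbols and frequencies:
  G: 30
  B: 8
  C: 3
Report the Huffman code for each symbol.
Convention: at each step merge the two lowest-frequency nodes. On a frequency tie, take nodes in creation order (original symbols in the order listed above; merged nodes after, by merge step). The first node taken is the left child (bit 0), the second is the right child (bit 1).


Huffman tree construction:
Step 1: Merge C(3) + B(8) = 11
Step 2: Merge (C+B)(11) + G(30) = 41
Read each symbol's code off the tree from the root (left child = 0, right child = 1).

Codes:
  G: 1 (length 1)
  B: 01 (length 2)
  C: 00 (length 2)
Average code length: 52/41 = 1.2683 bits/symbol


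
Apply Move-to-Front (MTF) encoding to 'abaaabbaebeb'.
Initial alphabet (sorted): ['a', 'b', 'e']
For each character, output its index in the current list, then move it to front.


MTF encoding:
'a': index 0 in ['a', 'b', 'e'] -> ['a', 'b', 'e']
'b': index 1 in ['a', 'b', 'e'] -> ['b', 'a', 'e']
'a': index 1 in ['b', 'a', 'e'] -> ['a', 'b', 'e']
'a': index 0 in ['a', 'b', 'e'] -> ['a', 'b', 'e']
'a': index 0 in ['a', 'b', 'e'] -> ['a', 'b', 'e']
'b': index 1 in ['a', 'b', 'e'] -> ['b', 'a', 'e']
'b': index 0 in ['b', 'a', 'e'] -> ['b', 'a', 'e']
'a': index 1 in ['b', 'a', 'e'] -> ['a', 'b', 'e']
'e': index 2 in ['a', 'b', 'e'] -> ['e', 'a', 'b']
'b': index 2 in ['e', 'a', 'b'] -> ['b', 'e', 'a']
'e': index 1 in ['b', 'e', 'a'] -> ['e', 'b', 'a']
'b': index 1 in ['e', 'b', 'a'] -> ['b', 'e', 'a']


Output: [0, 1, 1, 0, 0, 1, 0, 1, 2, 2, 1, 1]


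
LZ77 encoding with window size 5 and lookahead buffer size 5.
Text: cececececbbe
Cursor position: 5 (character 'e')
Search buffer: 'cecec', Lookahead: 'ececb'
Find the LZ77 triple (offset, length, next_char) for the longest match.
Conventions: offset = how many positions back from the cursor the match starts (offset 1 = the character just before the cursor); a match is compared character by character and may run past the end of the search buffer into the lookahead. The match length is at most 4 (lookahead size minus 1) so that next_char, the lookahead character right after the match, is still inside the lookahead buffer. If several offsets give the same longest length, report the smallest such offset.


Try each offset into the search buffer:
  offset=1 (pos 4, char 'c'): match length 0
  offset=2 (pos 3, char 'e'): match length 4
  offset=3 (pos 2, char 'c'): match length 0
  offset=4 (pos 1, char 'e'): match length 4
  offset=5 (pos 0, char 'c'): match length 0
Longest match has length 4, found at offsets 2, 4; take the smallest, offset 2.
next_char = character at position 5 + 4 = 9 -> 'b'

Best match: offset=2, length=4 (matching 'ecec' starting at position 3)
LZ77 triple: (2, 4, 'b')


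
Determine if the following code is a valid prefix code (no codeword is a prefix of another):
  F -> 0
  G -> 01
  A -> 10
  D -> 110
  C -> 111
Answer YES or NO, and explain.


Checking each pair (does one codeword prefix another?):
  F='0' vs G='01': prefix -- VIOLATION

NO -- this is NOT a valid prefix code. F (0) is a prefix of G (01).


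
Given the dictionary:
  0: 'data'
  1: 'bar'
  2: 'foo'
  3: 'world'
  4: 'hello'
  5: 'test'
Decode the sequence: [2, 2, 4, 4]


Look up each index in the dictionary:
  2 -> 'foo'
  2 -> 'foo'
  4 -> 'hello'
  4 -> 'hello'

Decoded: "foo foo hello hello"


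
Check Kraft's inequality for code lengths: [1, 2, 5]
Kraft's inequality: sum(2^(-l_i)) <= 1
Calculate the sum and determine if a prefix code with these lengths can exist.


Sum = 2^(-1) + 2^(-2) + 2^(-5)
    = 0.5 + 0.25 + 0.03125
    = 25/32 = 0.78125
Since 0.78125 <= 1, Kraft's inequality IS satisfied.
A prefix code with these lengths CAN exist.

Kraft sum = 0.78125. Satisfied.


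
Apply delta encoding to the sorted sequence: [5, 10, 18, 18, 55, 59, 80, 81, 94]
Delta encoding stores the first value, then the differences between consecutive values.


First value: 5
Deltas:
  10 - 5 = 5
  18 - 10 = 8
  18 - 18 = 0
  55 - 18 = 37
  59 - 55 = 4
  80 - 59 = 21
  81 - 80 = 1
  94 - 81 = 13


Delta encoded: [5, 5, 8, 0, 37, 4, 21, 1, 13]


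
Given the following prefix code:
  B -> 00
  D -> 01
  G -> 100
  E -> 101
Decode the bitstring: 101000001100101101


Decoding step by step:
Bits 101 -> E
Bits 00 -> B
Bits 00 -> B
Bits 01 -> D
Bits 100 -> G
Bits 101 -> E
Bits 101 -> E


Decoded message: EBBDGEE


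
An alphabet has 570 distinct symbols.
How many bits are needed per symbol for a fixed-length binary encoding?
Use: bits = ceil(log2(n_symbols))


log2(570) = 9.1548
Bracket: 2^9 = 512 < 570 <= 2^10 = 1024
So ceil(log2(570)) = 10

bits = ceil(log2(570)) = ceil(9.1548) = 10 bits


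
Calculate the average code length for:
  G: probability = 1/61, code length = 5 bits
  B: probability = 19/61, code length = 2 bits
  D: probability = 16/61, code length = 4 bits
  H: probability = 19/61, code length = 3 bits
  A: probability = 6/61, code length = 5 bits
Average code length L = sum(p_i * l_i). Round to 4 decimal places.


Weighted contributions p_i * l_i:
  G: (1/61) * 5 = 5/61
  B: (19/61) * 2 = 38/61
  D: (16/61) * 4 = 64/61
  H: (19/61) * 3 = 57/61
  A: (6/61) * 5 = 30/61
Sum = (5 + 38 + 64 + 57 + 30)/61 = 194/61

L = 194/61 = 3.1803 bits/symbol


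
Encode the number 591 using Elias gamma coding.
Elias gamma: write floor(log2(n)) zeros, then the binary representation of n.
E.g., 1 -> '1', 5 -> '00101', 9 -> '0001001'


num_bits = floor(log2(591)) + 1 = 10
leading_zeros = num_bits - 1 = 9
binary(591) = 1001001111

Elias gamma(591) = '000000000' + '1001001111' = 0000000001001001111 (19 bits)


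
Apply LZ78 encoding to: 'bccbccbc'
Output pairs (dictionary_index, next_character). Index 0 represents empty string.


LZ78 encoding steps:
Dictionary: {0: ''}
Step 1: w='' (idx 0), next='b' -> output (0, 'b'), add 'b' as idx 1
Step 2: w='' (idx 0), next='c' -> output (0, 'c'), add 'c' as idx 2
Step 3: w='c' (idx 2), next='b' -> output (2, 'b'), add 'cb' as idx 3
Step 4: w='c' (idx 2), next='c' -> output (2, 'c'), add 'cc' as idx 4
Step 5: w='b' (idx 1), next='c' -> output (1, 'c'), add 'bc' as idx 5


Encoded: [(0, 'b'), (0, 'c'), (2, 'b'), (2, 'c'), (1, 'c')]


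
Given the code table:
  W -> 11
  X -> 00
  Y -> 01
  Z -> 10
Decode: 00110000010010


Decoding:
00 -> X
11 -> W
00 -> X
00 -> X
01 -> Y
00 -> X
10 -> Z


Result: XWXXYXZ


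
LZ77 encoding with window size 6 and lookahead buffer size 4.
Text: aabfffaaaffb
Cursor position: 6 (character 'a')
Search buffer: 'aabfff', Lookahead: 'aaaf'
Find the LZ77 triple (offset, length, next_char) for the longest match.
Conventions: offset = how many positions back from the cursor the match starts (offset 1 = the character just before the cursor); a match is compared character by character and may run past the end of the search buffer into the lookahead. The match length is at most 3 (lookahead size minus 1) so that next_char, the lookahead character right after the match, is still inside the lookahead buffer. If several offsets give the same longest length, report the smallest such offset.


Try each offset into the search buffer:
  offset=1 (pos 5, char 'f'): match length 0
  offset=2 (pos 4, char 'f'): match length 0
  offset=3 (pos 3, char 'f'): match length 0
  offset=4 (pos 2, char 'b'): match length 0
  offset=5 (pos 1, char 'a'): match length 1
  offset=6 (pos 0, char 'a'): match length 2
Longest match has length 2 at offset 6.
next_char = character at position 6 + 2 = 8 -> 'a'

Best match: offset=6, length=2 (matching 'aa' starting at position 0)
LZ77 triple: (6, 2, 'a')


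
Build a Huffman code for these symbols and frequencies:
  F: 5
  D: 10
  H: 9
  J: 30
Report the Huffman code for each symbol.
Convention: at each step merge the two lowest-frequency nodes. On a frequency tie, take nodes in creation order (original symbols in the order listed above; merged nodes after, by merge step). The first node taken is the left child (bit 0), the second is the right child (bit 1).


Huffman tree construction:
Step 1: Merge F(5) + H(9) = 14
Step 2: Merge D(10) + (F+H)(14) = 24
Step 3: Merge (D+(F+H))(24) + J(30) = 54
Read each symbol's code off the tree from the root (left child = 0, right child = 1).

Codes:
  F: 010 (length 3)
  D: 00 (length 2)
  H: 011 (length 3)
  J: 1 (length 1)
Average code length: 92/54 = 1.7037 bits/symbol


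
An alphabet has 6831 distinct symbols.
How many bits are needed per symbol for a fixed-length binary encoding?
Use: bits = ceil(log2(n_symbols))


log2(6831) = 12.7379
Bracket: 2^12 = 4096 < 6831 <= 2^13 = 8192
So ceil(log2(6831)) = 13

bits = ceil(log2(6831)) = ceil(12.7379) = 13 bits


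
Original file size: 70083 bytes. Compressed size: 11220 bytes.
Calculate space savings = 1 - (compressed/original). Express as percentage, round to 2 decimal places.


ratio = compressed/original = 11220/70083 = 0.160096
savings = 1 - ratio = 1 - 0.160096 = 0.839904
as a percentage: 0.839904 * 100 = 83.99%

Space savings = 1 - 11220/70083 = 83.99%


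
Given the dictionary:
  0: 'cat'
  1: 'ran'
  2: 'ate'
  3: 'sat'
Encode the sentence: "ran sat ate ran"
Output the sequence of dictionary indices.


Look up each word in the dictionary:
  'ran' -> 1
  'sat' -> 3
  'ate' -> 2
  'ran' -> 1

Encoded: [1, 3, 2, 1]


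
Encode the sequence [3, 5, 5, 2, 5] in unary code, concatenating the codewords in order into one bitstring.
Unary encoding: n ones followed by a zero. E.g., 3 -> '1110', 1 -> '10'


Encode each number as n ones followed by a terminating 0:
  3 -> 1110 (4 bits)
  5 -> 111110 (6 bits)
  5 -> 111110 (6 bits)
  2 -> 110 (3 bits)
  5 -> 111110 (6 bits)
Total length = 4 + 6 + 6 + 3 + 6 = 25 bits.

Unary([3, 5, 5, 2, 5]) = 1110111110111110110111110 (25 bits)


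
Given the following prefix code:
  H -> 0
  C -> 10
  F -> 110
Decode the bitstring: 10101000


Decoding step by step:
Bits 10 -> C
Bits 10 -> C
Bits 10 -> C
Bits 0 -> H
Bits 0 -> H


Decoded message: CCCHH


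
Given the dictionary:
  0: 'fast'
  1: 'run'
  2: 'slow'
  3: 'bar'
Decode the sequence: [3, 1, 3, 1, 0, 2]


Look up each index in the dictionary:
  3 -> 'bar'
  1 -> 'run'
  3 -> 'bar'
  1 -> 'run'
  0 -> 'fast'
  2 -> 'slow'

Decoded: "bar run bar run fast slow"


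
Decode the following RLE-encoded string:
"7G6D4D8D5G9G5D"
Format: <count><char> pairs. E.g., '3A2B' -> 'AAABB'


Expanding each <count><char> pair:
  7G -> 'GGGGGGG'
  6D -> 'DDDDDD'
  4D -> 'DDDD'
  8D -> 'DDDDDDDD'
  5G -> 'GGGGG'
  9G -> 'GGGGGGGGG'
  5D -> 'DDDDD'

Decoded = GGGGGGGDDDDDDDDDDDDDDDDDDGGGGGGGGGGGGGGDDDDD


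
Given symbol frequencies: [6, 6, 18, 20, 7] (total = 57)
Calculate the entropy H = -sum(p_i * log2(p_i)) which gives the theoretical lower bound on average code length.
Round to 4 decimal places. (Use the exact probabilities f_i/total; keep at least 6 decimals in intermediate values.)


Per-symbol terms -p_i * log2(p_i) with p_i = f_i/57:
  p = 6/57 = 0.105263: log2(p) = -3.247928, -p*log2(p) = 0.341887
  p = 6/57 = 0.105263: log2(p) = -3.247928, -p*log2(p) = 0.341887
  p = 18/57 = 0.315789: log2(p) = -1.662965, -p*log2(p) = 0.525147
  p = 20/57 = 0.350877: log2(p) = -1.510962, -p*log2(p) = 0.530162
  p = 7/57 = 0.122807: log2(p) = -3.025535, -p*log2(p) = 0.371557
H = 0.341887 + 0.341887 + 0.525147 + 0.530162 + 0.371557 = 2.110640

H = 2.1106 bits/symbol


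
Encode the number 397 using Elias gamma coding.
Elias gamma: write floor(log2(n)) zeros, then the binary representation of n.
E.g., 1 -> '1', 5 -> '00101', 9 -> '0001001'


num_bits = floor(log2(397)) + 1 = 9
leading_zeros = num_bits - 1 = 8
binary(397) = 110001101

Elias gamma(397) = '00000000' + '110001101' = 00000000110001101 (17 bits)


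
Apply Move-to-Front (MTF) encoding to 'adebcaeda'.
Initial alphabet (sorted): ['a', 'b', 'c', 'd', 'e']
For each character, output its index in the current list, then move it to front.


MTF encoding:
'a': index 0 in ['a', 'b', 'c', 'd', 'e'] -> ['a', 'b', 'c', 'd', 'e']
'd': index 3 in ['a', 'b', 'c', 'd', 'e'] -> ['d', 'a', 'b', 'c', 'e']
'e': index 4 in ['d', 'a', 'b', 'c', 'e'] -> ['e', 'd', 'a', 'b', 'c']
'b': index 3 in ['e', 'd', 'a', 'b', 'c'] -> ['b', 'e', 'd', 'a', 'c']
'c': index 4 in ['b', 'e', 'd', 'a', 'c'] -> ['c', 'b', 'e', 'd', 'a']
'a': index 4 in ['c', 'b', 'e', 'd', 'a'] -> ['a', 'c', 'b', 'e', 'd']
'e': index 3 in ['a', 'c', 'b', 'e', 'd'] -> ['e', 'a', 'c', 'b', 'd']
'd': index 4 in ['e', 'a', 'c', 'b', 'd'] -> ['d', 'e', 'a', 'c', 'b']
'a': index 2 in ['d', 'e', 'a', 'c', 'b'] -> ['a', 'd', 'e', 'c', 'b']


Output: [0, 3, 4, 3, 4, 4, 3, 4, 2]


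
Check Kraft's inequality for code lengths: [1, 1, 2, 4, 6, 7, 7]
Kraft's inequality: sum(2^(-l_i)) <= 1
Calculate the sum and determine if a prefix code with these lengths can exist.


Sum = 2^(-1) + 2^(-1) + 2^(-2) + 2^(-4) + 2^(-6) + 2^(-7) + 2^(-7)
    = 0.5 + 0.5 + 0.25 + 0.0625 + 0.015625 + 0.0078125 + 0.0078125
    = 172/128 = 1.34375
Since 1.34375 > 1, Kraft's inequality is NOT satisfied.
A prefix code with these lengths CANNOT exist.

Kraft sum = 1.34375. Not satisfied.


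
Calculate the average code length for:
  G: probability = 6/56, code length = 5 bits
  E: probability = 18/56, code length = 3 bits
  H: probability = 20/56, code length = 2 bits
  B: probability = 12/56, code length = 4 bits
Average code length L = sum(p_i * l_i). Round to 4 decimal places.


Weighted contributions p_i * l_i:
  G: (6/56) * 5 = 30/56
  E: (18/56) * 3 = 54/56
  H: (20/56) * 2 = 40/56
  B: (12/56) * 4 = 48/56
Sum = (30 + 54 + 40 + 48)/56 = 172/56

L = 172/56 = 3.0714 bits/symbol


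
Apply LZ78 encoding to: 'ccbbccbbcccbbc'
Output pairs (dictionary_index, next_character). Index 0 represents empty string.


LZ78 encoding steps:
Dictionary: {0: ''}
Step 1: w='' (idx 0), next='c' -> output (0, 'c'), add 'c' as idx 1
Step 2: w='c' (idx 1), next='b' -> output (1, 'b'), add 'cb' as idx 2
Step 3: w='' (idx 0), next='b' -> output (0, 'b'), add 'b' as idx 3
Step 4: w='c' (idx 1), next='c' -> output (1, 'c'), add 'cc' as idx 4
Step 5: w='b' (idx 3), next='b' -> output (3, 'b'), add 'bb' as idx 5
Step 6: w='cc' (idx 4), next='c' -> output (4, 'c'), add 'ccc' as idx 6
Step 7: w='bb' (idx 5), next='c' -> output (5, 'c'), add 'bbc' as idx 7


Encoded: [(0, 'c'), (1, 'b'), (0, 'b'), (1, 'c'), (3, 'b'), (4, 'c'), (5, 'c')]


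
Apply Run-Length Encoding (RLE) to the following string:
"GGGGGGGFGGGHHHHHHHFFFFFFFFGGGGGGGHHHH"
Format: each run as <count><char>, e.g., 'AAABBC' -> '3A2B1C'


Scanning runs left to right:
  i=0: run of 'G' x 7 -> '7G'
  i=7: run of 'F' x 1 -> '1F'
  i=8: run of 'G' x 3 -> '3G'
  i=11: run of 'H' x 7 -> '7H'
  i=18: run of 'F' x 8 -> '8F'
  i=26: run of 'G' x 7 -> '7G'
  i=33: run of 'H' x 4 -> '4H'

RLE = 7G1F3G7H8F7G4H


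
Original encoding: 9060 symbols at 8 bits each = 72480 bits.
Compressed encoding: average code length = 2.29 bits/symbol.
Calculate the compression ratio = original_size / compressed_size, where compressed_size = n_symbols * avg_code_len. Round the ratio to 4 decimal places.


original_size = n_symbols * orig_bits = 9060 * 8 = 72480 bits
compressed_size = n_symbols * avg_code_len = 9060 * 2.29 = 20747.4 bits
ratio = original_size / compressed_size = 72480 / 20747.4 = 3.4934

Compression ratio = 3.4934


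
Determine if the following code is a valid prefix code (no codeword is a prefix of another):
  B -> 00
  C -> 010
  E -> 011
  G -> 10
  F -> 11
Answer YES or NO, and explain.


Checking each pair (does one codeword prefix another?):
  B='00' vs C='010': no prefix
  B='00' vs E='011': no prefix
  B='00' vs G='10': no prefix
  B='00' vs F='11': no prefix
  C='010' vs B='00': no prefix
  C='010' vs E='011': no prefix
  C='010' vs G='10': no prefix
  C='010' vs F='11': no prefix
  E='011' vs B='00': no prefix
  E='011' vs C='010': no prefix
  E='011' vs G='10': no prefix
  E='011' vs F='11': no prefix
  G='10' vs B='00': no prefix
  G='10' vs C='010': no prefix
  G='10' vs E='011': no prefix
  G='10' vs F='11': no prefix
  F='11' vs B='00': no prefix
  F='11' vs C='010': no prefix
  F='11' vs E='011': no prefix
  F='11' vs G='10': no prefix
No violation found over all pairs.

YES -- this is a valid prefix code. No codeword is a prefix of any other codeword.


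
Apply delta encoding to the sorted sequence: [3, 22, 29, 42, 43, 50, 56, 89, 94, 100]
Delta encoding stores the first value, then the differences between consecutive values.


First value: 3
Deltas:
  22 - 3 = 19
  29 - 22 = 7
  42 - 29 = 13
  43 - 42 = 1
  50 - 43 = 7
  56 - 50 = 6
  89 - 56 = 33
  94 - 89 = 5
  100 - 94 = 6


Delta encoded: [3, 19, 7, 13, 1, 7, 6, 33, 5, 6]


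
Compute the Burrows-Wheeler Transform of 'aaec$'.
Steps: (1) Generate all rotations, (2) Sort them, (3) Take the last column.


Rotations (sorted):
  0: $aaec -> last char: c
  1: aaec$ -> last char: $
  2: aec$a -> last char: a
  3: c$aae -> last char: e
  4: ec$aa -> last char: a


BWT = c$aea


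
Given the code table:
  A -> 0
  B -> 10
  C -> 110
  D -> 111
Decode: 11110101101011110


Decoding:
111 -> D
10 -> B
10 -> B
110 -> C
10 -> B
111 -> D
10 -> B


Result: DBBCBDB


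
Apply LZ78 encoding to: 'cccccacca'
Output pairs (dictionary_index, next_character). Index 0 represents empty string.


LZ78 encoding steps:
Dictionary: {0: ''}
Step 1: w='' (idx 0), next='c' -> output (0, 'c'), add 'c' as idx 1
Step 2: w='c' (idx 1), next='c' -> output (1, 'c'), add 'cc' as idx 2
Step 3: w='cc' (idx 2), next='a' -> output (2, 'a'), add 'cca' as idx 3
Step 4: w='cca' (idx 3), end of input -> output (3, '')


Encoded: [(0, 'c'), (1, 'c'), (2, 'a'), (3, '')]


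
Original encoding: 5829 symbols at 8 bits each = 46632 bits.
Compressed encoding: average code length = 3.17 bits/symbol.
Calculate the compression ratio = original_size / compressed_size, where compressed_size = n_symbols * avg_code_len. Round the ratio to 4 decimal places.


original_size = n_symbols * orig_bits = 5829 * 8 = 46632 bits
compressed_size = n_symbols * avg_code_len = 5829 * 3.17 = 18477.93 bits
ratio = original_size / compressed_size = 46632 / 18477.93 = 2.5237

Compression ratio = 2.5237


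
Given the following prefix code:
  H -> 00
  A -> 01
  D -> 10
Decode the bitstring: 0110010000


Decoding step by step:
Bits 01 -> A
Bits 10 -> D
Bits 01 -> A
Bits 00 -> H
Bits 00 -> H


Decoded message: ADAHH


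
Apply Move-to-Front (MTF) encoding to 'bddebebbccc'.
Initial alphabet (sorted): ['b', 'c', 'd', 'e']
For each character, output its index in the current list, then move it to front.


MTF encoding:
'b': index 0 in ['b', 'c', 'd', 'e'] -> ['b', 'c', 'd', 'e']
'd': index 2 in ['b', 'c', 'd', 'e'] -> ['d', 'b', 'c', 'e']
'd': index 0 in ['d', 'b', 'c', 'e'] -> ['d', 'b', 'c', 'e']
'e': index 3 in ['d', 'b', 'c', 'e'] -> ['e', 'd', 'b', 'c']
'b': index 2 in ['e', 'd', 'b', 'c'] -> ['b', 'e', 'd', 'c']
'e': index 1 in ['b', 'e', 'd', 'c'] -> ['e', 'b', 'd', 'c']
'b': index 1 in ['e', 'b', 'd', 'c'] -> ['b', 'e', 'd', 'c']
'b': index 0 in ['b', 'e', 'd', 'c'] -> ['b', 'e', 'd', 'c']
'c': index 3 in ['b', 'e', 'd', 'c'] -> ['c', 'b', 'e', 'd']
'c': index 0 in ['c', 'b', 'e', 'd'] -> ['c', 'b', 'e', 'd']
'c': index 0 in ['c', 'b', 'e', 'd'] -> ['c', 'b', 'e', 'd']


Output: [0, 2, 0, 3, 2, 1, 1, 0, 3, 0, 0]


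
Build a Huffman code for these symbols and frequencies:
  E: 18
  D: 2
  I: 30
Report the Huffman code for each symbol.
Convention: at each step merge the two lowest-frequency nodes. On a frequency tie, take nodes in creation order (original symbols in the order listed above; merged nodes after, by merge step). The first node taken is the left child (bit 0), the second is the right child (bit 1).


Huffman tree construction:
Step 1: Merge D(2) + E(18) = 20
Step 2: Merge (D+E)(20) + I(30) = 50
Read each symbol's code off the tree from the root (left child = 0, right child = 1).

Codes:
  E: 01 (length 2)
  D: 00 (length 2)
  I: 1 (length 1)
Average code length: 70/50 = 1.4000 bits/symbol


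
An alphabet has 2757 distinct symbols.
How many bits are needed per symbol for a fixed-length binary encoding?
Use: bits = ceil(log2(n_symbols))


log2(2757) = 11.4289
Bracket: 2^11 = 2048 < 2757 <= 2^12 = 4096
So ceil(log2(2757)) = 12

bits = ceil(log2(2757)) = ceil(11.4289) = 12 bits


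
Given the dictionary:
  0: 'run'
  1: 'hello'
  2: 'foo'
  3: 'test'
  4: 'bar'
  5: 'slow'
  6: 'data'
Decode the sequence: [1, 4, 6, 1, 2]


Look up each index in the dictionary:
  1 -> 'hello'
  4 -> 'bar'
  6 -> 'data'
  1 -> 'hello'
  2 -> 'foo'

Decoded: "hello bar data hello foo"


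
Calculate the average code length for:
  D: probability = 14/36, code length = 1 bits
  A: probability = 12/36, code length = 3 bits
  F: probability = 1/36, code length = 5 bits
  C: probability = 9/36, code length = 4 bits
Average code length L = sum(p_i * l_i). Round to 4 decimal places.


Weighted contributions p_i * l_i:
  D: (14/36) * 1 = 14/36
  A: (12/36) * 3 = 36/36
  F: (1/36) * 5 = 5/36
  C: (9/36) * 4 = 36/36
Sum = (14 + 36 + 5 + 36)/36 = 91/36

L = 91/36 = 2.5278 bits/symbol


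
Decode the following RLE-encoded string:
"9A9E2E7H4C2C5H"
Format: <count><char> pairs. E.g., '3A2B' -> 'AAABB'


Expanding each <count><char> pair:
  9A -> 'AAAAAAAAA'
  9E -> 'EEEEEEEEE'
  2E -> 'EE'
  7H -> 'HHHHHHH'
  4C -> 'CCCC'
  2C -> 'CC'
  5H -> 'HHHHH'

Decoded = AAAAAAAAAEEEEEEEEEEEHHHHHHHCCCCCCHHHHH


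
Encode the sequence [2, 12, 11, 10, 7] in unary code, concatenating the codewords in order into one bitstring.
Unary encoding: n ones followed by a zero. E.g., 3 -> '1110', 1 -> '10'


Encode each number as n ones followed by a terminating 0:
  2 -> 110 (3 bits)
  12 -> 1111111111110 (13 bits)
  11 -> 111111111110 (12 bits)
  10 -> 11111111110 (11 bits)
  7 -> 11111110 (8 bits)
Total length = 3 + 13 + 12 + 11 + 8 = 47 bits.

Unary([2, 12, 11, 10, 7]) = 11011111111111101111111111101111111111011111110 (47 bits)


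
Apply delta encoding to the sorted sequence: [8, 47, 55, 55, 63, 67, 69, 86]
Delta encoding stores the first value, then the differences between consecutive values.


First value: 8
Deltas:
  47 - 8 = 39
  55 - 47 = 8
  55 - 55 = 0
  63 - 55 = 8
  67 - 63 = 4
  69 - 67 = 2
  86 - 69 = 17


Delta encoded: [8, 39, 8, 0, 8, 4, 2, 17]


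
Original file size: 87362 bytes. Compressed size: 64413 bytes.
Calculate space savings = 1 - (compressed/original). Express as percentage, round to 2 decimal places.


ratio = compressed/original = 64413/87362 = 0.737311
savings = 1 - ratio = 1 - 0.737311 = 0.262689
as a percentage: 0.262689 * 100 = 26.27%

Space savings = 1 - 64413/87362 = 26.27%


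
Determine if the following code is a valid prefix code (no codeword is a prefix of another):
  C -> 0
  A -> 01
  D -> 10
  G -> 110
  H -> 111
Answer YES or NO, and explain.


Checking each pair (does one codeword prefix another?):
  C='0' vs A='01': prefix -- VIOLATION

NO -- this is NOT a valid prefix code. C (0) is a prefix of A (01).


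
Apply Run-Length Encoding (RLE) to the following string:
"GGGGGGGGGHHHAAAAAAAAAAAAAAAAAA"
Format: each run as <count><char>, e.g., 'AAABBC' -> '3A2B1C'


Scanning runs left to right:
  i=0: run of 'G' x 9 -> '9G'
  i=9: run of 'H' x 3 -> '3H'
  i=12: run of 'A' x 18 -> '18A'

RLE = 9G3H18A


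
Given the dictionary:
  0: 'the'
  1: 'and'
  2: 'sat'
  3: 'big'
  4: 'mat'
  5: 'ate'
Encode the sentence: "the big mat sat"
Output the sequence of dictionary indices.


Look up each word in the dictionary:
  'the' -> 0
  'big' -> 3
  'mat' -> 4
  'sat' -> 2

Encoded: [0, 3, 4, 2]


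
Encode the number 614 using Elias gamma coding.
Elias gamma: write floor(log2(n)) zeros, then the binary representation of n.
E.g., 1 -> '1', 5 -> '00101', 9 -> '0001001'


num_bits = floor(log2(614)) + 1 = 10
leading_zeros = num_bits - 1 = 9
binary(614) = 1001100110

Elias gamma(614) = '000000000' + '1001100110' = 0000000001001100110 (19 bits)


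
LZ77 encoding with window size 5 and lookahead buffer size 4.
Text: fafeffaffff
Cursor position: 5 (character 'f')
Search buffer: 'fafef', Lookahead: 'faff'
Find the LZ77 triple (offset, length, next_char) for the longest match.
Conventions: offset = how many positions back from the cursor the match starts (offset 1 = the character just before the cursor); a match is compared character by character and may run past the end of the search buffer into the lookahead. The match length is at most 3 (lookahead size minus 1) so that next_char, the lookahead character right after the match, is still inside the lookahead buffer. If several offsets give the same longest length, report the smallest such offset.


Try each offset into the search buffer:
  offset=1 (pos 4, char 'f'): match length 1
  offset=2 (pos 3, char 'e'): match length 0
  offset=3 (pos 2, char 'f'): match length 1
  offset=4 (pos 1, char 'a'): match length 0
  offset=5 (pos 0, char 'f'): match length 3
Longest match has length 3 at offset 5.
next_char = character at position 5 + 3 = 8 -> 'f'

Best match: offset=5, length=3 (matching 'faf' starting at position 0)
LZ77 triple: (5, 3, 'f')


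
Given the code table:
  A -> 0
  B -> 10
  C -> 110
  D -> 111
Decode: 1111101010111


Decoding:
111 -> D
110 -> C
10 -> B
10 -> B
111 -> D


Result: DCBBD


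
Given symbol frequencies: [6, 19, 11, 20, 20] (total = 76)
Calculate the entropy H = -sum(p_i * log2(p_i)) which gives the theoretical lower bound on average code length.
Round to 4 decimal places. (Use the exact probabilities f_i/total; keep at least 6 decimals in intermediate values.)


Per-symbol terms -p_i * log2(p_i) with p_i = f_i/76:
  p = 6/76 = 0.078947: log2(p) = -3.662965, -p*log2(p) = 0.289181
  p = 19/76 = 0.250000: log2(p) = -2.000000, -p*log2(p) = 0.500000
  p = 11/76 = 0.144737: log2(p) = -2.788496, -p*log2(p) = 0.403598
  p = 20/76 = 0.263158: log2(p) = -1.925999, -p*log2(p) = 0.506842
  p = 20/76 = 0.263158: log2(p) = -1.925999, -p*log2(p) = 0.506842
H = 0.289181 + 0.500000 + 0.403598 + 0.506842 + 0.506842 = 2.206463

H = 2.2065 bits/symbol


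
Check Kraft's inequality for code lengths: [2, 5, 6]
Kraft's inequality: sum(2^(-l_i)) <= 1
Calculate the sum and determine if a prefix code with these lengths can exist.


Sum = 2^(-2) + 2^(-5) + 2^(-6)
    = 0.25 + 0.03125 + 0.015625
    = 19/64 = 0.296875
Since 0.296875 <= 1, Kraft's inequality IS satisfied.
A prefix code with these lengths CAN exist.

Kraft sum = 0.296875. Satisfied.


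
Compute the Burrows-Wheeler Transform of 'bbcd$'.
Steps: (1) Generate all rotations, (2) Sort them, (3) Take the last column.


Rotations (sorted):
  0: $bbcd -> last char: d
  1: bbcd$ -> last char: $
  2: bcd$b -> last char: b
  3: cd$bb -> last char: b
  4: d$bbc -> last char: c


BWT = d$bbc


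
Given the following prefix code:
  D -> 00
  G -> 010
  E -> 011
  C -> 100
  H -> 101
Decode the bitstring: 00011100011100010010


Decoding step by step:
Bits 00 -> D
Bits 011 -> E
Bits 100 -> C
Bits 011 -> E
Bits 100 -> C
Bits 010 -> G
Bits 010 -> G


Decoded message: DECECGG


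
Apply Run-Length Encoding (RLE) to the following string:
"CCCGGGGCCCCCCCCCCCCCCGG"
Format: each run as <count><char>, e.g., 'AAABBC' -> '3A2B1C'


Scanning runs left to right:
  i=0: run of 'C' x 3 -> '3C'
  i=3: run of 'G' x 4 -> '4G'
  i=7: run of 'C' x 14 -> '14C'
  i=21: run of 'G' x 2 -> '2G'

RLE = 3C4G14C2G


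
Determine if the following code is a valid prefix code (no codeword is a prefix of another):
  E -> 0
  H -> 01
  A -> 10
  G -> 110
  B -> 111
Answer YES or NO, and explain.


Checking each pair (does one codeword prefix another?):
  E='0' vs H='01': prefix -- VIOLATION

NO -- this is NOT a valid prefix code. E (0) is a prefix of H (01).


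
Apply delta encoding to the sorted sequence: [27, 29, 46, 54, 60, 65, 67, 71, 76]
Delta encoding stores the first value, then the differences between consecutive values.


First value: 27
Deltas:
  29 - 27 = 2
  46 - 29 = 17
  54 - 46 = 8
  60 - 54 = 6
  65 - 60 = 5
  67 - 65 = 2
  71 - 67 = 4
  76 - 71 = 5


Delta encoded: [27, 2, 17, 8, 6, 5, 2, 4, 5]


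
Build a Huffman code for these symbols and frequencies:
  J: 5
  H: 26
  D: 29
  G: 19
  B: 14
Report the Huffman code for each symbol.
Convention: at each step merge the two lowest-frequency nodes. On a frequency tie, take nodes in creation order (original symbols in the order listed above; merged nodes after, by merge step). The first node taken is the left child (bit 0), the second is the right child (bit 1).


Huffman tree construction:
Step 1: Merge J(5) + B(14) = 19
Step 2: Merge G(19) + (J+B)(19) = 38
Step 3: Merge H(26) + D(29) = 55
Step 4: Merge (G+(J+B))(38) + (H+D)(55) = 93
Read each symbol's code off the tree from the root (left child = 0, right child = 1).

Codes:
  J: 010 (length 3)
  H: 10 (length 2)
  D: 11 (length 2)
  G: 00 (length 2)
  B: 011 (length 3)
Average code length: 205/93 = 2.2043 bits/symbol


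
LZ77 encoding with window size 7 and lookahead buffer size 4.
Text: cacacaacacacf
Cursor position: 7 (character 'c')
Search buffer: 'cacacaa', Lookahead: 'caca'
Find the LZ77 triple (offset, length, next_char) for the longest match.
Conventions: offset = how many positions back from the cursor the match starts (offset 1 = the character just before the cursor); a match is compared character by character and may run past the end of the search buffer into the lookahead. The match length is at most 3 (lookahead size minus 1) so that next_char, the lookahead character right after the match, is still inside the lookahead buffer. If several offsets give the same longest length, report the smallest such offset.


Try each offset into the search buffer:
  offset=1 (pos 6, char 'a'): match length 0
  offset=2 (pos 5, char 'a'): match length 0
  offset=3 (pos 4, char 'c'): match length 2
  offset=4 (pos 3, char 'a'): match length 0
  offset=5 (pos 2, char 'c'): match length 3
  offset=6 (pos 1, char 'a'): match length 0
  offset=7 (pos 0, char 'c'): match length 3
Longest match has length 3, found at offsets 5, 7; take the smallest, offset 5.
next_char = character at position 7 + 3 = 10 -> 'a'

Best match: offset=5, length=3 (matching 'cac' starting at position 2)
LZ77 triple: (5, 3, 'a')
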